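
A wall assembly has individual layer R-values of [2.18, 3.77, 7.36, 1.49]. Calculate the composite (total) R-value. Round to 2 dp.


R_total = 2.18 + 3.77 + 7.36 + 1.49 = 14.80

14.80


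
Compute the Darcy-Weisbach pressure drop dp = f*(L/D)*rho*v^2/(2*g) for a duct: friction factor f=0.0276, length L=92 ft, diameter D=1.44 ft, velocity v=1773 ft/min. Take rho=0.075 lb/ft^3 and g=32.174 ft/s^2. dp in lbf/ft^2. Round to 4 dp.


v_fps = 1773/60 = 29.55 ft/s
dp = 0.0276*(92/1.44)*0.075*29.55^2/(2*32.174) = 1.7946 lbf/ft^2

1.7946 lbf/ft^2


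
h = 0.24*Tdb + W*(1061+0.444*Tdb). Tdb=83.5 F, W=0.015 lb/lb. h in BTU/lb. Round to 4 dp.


h = 0.24*83.5 + 0.015*(1061+0.444*83.5) = 36.5111 BTU/lb

36.5111 BTU/lb


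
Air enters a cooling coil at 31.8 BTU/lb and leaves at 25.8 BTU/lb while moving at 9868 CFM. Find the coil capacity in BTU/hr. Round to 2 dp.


Q = 4.5 * 9868 * (31.8 - 25.8) = 266436.00 BTU/hr

266436.00 BTU/hr


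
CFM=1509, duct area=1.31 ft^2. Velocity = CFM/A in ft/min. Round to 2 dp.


V = 1509 / 1.31 = 1151.91 ft/min

1151.91 ft/min


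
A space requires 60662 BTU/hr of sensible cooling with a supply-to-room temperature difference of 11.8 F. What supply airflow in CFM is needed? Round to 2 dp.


CFM = 60662 / (1.08 * 11.8) = 4760.04

4760.04 CFM


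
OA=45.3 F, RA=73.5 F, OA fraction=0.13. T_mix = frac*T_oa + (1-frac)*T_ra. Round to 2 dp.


T_mix = 0.13*45.3 + 0.87*73.5 = 69.83 F

69.83 F


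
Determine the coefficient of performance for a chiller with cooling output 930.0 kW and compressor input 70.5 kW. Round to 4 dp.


COP = 930.0 / 70.5 = 13.1915

13.1915


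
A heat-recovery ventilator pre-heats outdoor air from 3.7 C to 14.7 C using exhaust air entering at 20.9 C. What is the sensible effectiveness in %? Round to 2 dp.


eff = (14.7-3.7)/(20.9-3.7)*100 = 63.95 %

63.95 %


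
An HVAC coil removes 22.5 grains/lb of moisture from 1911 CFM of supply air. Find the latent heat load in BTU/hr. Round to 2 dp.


Q = 0.68 * 1911 * 22.5 = 29238.30 BTU/hr

29238.30 BTU/hr


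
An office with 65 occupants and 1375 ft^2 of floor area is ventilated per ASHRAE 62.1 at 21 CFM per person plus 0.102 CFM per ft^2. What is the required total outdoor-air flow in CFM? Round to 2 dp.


Total = 65*21 + 1375*0.102 = 1505.25 CFM

1505.25 CFM


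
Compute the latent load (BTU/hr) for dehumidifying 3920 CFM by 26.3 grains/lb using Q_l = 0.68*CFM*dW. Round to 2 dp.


Q = 0.68 * 3920 * 26.3 = 70105.28 BTU/hr

70105.28 BTU/hr


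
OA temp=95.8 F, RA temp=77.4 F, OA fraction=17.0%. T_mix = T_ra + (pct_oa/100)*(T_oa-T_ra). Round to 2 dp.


T_mix = 77.4 + (17.0/100)*(95.8-77.4) = 80.53 F

80.53 F


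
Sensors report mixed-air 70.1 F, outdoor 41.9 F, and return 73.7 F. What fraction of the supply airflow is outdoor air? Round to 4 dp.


frac = (70.1 - 73.7) / (41.9 - 73.7) = 0.1132

0.1132


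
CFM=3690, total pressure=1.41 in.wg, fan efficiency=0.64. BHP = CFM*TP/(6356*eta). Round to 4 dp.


BHP = 3690 * 1.41 / (6356 * 0.64) = 1.2790 hp

1.2790 hp


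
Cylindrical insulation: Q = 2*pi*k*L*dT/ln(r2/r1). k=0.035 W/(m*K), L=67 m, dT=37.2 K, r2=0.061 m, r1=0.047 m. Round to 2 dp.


Q = 2*pi*0.035*67*37.2/ln(0.061/0.047) = 2102.23 W

2102.23 W


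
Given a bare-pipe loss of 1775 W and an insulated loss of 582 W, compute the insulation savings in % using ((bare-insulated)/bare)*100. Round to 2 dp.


Savings = ((1775-582)/1775)*100 = 67.21 %

67.21 %


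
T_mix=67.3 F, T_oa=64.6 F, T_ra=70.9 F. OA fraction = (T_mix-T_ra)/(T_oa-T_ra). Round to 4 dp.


frac = (67.3 - 70.9) / (64.6 - 70.9) = 0.5714

0.5714


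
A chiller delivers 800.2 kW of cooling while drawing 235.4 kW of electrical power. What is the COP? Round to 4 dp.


COP = 800.2 / 235.4 = 3.3993

3.3993


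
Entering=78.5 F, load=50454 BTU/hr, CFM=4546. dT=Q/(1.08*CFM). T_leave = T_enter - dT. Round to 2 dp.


dT = 50454/(1.08*4546) = 10.2764
T_leave = 78.5 - 10.2764 = 68.22 F

68.22 F


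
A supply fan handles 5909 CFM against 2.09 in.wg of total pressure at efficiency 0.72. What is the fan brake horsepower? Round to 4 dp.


BHP = 5909 * 2.09 / (6356 * 0.72) = 2.6986 hp

2.6986 hp


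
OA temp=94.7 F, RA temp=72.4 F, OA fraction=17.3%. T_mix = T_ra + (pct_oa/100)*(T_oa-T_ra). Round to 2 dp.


T_mix = 72.4 + (17.3/100)*(94.7-72.4) = 76.26 F

76.26 F


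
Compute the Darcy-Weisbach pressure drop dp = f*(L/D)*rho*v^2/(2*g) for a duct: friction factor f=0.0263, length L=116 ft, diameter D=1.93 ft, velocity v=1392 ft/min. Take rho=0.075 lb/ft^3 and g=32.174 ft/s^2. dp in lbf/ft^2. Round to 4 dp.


v_fps = 1392/60 = 23.2 ft/s
dp = 0.0263*(116/1.93)*0.075*23.2^2/(2*32.174) = 0.9917 lbf/ft^2

0.9917 lbf/ft^2


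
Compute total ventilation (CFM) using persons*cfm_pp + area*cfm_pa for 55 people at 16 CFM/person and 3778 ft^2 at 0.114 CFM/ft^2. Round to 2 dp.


Total = 55*16 + 3778*0.114 = 1310.69 CFM

1310.69 CFM


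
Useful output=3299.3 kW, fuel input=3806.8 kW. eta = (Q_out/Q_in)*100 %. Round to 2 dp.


eta = (3299.3/3806.8)*100 = 86.67 %

86.67 %


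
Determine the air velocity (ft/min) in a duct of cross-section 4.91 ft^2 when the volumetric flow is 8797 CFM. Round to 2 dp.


V = 8797 / 4.91 = 1791.65 ft/min

1791.65 ft/min


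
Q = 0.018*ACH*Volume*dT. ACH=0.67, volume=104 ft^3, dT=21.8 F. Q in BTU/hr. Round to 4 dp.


Q = 0.018 * 0.67 * 104 * 21.8 = 27.3424 BTU/hr

27.3424 BTU/hr


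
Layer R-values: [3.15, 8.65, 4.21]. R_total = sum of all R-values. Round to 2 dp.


R_total = 3.15 + 8.65 + 4.21 = 16.01

16.01


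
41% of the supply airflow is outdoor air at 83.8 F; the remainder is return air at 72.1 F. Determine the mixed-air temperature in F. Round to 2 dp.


T_mix = 0.41*83.8 + 0.59*72.1 = 76.90 F

76.90 F


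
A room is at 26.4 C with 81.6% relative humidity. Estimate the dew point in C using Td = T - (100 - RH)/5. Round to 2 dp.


Td = 26.4 - (100-81.6)/5 = 22.72 C

22.72 C


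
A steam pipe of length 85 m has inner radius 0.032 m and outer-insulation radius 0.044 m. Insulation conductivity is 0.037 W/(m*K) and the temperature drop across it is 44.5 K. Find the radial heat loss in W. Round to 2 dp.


Q = 2*pi*0.037*85*44.5/ln(0.044/0.032) = 2761.30 W

2761.30 W


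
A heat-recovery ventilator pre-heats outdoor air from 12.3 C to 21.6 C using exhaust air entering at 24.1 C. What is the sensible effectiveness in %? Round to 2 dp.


eff = (21.6-12.3)/(24.1-12.3)*100 = 78.81 %

78.81 %


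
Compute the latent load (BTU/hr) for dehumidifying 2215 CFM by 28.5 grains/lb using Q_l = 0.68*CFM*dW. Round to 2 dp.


Q = 0.68 * 2215 * 28.5 = 42926.70 BTU/hr

42926.70 BTU/hr


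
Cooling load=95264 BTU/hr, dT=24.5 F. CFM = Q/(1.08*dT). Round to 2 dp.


CFM = 95264 / (1.08 * 24.5) = 3600.30

3600.30 CFM


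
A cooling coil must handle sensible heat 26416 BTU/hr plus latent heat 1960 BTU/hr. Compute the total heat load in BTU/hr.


Qt = 26416 + 1960 = 28376 BTU/hr

28376 BTU/hr


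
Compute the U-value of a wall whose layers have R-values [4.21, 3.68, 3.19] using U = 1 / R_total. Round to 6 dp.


R_total = 4.21 + 3.68 + 3.19 = 11.08
U = 1/11.08 = 0.090253

0.090253


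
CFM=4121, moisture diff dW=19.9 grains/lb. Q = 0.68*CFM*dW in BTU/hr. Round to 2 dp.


Q = 0.68 * 4121 * 19.9 = 55765.37 BTU/hr

55765.37 BTU/hr


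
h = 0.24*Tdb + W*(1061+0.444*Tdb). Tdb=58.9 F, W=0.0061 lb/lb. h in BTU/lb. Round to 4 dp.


h = 0.24*58.9 + 0.0061*(1061+0.444*58.9) = 20.7676 BTU/lb

20.7676 BTU/lb


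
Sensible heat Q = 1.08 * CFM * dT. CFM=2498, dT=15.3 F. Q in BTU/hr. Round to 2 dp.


Q = 1.08 * 2498 * 15.3 = 41276.95 BTU/hr

41276.95 BTU/hr


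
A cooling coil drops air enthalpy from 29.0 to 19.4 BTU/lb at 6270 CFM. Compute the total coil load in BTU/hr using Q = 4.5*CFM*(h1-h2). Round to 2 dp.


Q = 4.5 * 6270 * (29.0 - 19.4) = 270864.00 BTU/hr

270864.00 BTU/hr


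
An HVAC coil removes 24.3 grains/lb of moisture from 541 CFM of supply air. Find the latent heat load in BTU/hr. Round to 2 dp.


Q = 0.68 * 541 * 24.3 = 8939.48 BTU/hr

8939.48 BTU/hr


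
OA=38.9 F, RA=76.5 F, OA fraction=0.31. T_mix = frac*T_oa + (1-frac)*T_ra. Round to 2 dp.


T_mix = 0.31*38.9 + 0.69*76.5 = 64.84 F

64.84 F


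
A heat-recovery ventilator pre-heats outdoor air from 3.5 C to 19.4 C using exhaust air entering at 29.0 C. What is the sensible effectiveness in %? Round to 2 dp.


eff = (19.4-3.5)/(29.0-3.5)*100 = 62.35 %

62.35 %


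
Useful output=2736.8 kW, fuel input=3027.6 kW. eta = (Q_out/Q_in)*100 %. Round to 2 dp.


eta = (2736.8/3027.6)*100 = 90.40 %

90.40 %


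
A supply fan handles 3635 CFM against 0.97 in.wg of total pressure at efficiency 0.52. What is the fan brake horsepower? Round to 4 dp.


BHP = 3635 * 0.97 / (6356 * 0.52) = 1.0668 hp

1.0668 hp


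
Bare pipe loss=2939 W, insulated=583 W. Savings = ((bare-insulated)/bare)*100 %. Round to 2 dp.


Savings = ((2939-583)/2939)*100 = 80.16 %

80.16 %


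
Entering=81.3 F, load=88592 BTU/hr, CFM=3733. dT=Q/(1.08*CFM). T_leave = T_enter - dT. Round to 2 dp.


dT = 88592/(1.08*3733) = 21.9742
T_leave = 81.3 - 21.9742 = 59.33 F

59.33 F


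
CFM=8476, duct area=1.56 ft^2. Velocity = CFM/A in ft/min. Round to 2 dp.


V = 8476 / 1.56 = 5433.33 ft/min

5433.33 ft/min


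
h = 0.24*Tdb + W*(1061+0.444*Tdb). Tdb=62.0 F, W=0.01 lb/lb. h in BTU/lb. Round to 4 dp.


h = 0.24*62.0 + 0.01*(1061+0.444*62.0) = 25.7653 BTU/lb

25.7653 BTU/lb


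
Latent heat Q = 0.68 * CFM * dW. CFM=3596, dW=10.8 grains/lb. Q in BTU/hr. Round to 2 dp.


Q = 0.68 * 3596 * 10.8 = 26409.02 BTU/hr

26409.02 BTU/hr


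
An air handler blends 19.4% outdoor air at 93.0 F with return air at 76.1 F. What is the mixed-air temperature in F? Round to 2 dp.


T_mix = 76.1 + (19.4/100)*(93.0-76.1) = 79.38 F

79.38 F


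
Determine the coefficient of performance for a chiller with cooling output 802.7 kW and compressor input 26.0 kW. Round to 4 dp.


COP = 802.7 / 26.0 = 30.8731

30.8731


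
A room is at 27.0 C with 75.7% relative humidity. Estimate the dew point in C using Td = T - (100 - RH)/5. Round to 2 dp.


Td = 27.0 - (100-75.7)/5 = 22.14 C

22.14 C


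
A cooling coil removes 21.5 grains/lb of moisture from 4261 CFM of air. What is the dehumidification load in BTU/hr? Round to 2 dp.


Q = 0.68 * 4261 * 21.5 = 62295.82 BTU/hr

62295.82 BTU/hr


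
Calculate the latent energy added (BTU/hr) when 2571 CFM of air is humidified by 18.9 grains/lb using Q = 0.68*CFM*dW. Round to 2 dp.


Q = 0.68 * 2571 * 18.9 = 33042.49 BTU/hr

33042.49 BTU/hr


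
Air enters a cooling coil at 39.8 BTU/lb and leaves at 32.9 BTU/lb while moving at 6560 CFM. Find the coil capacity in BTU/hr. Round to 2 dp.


Q = 4.5 * 6560 * (39.8 - 32.9) = 203688.00 BTU/hr

203688.00 BTU/hr


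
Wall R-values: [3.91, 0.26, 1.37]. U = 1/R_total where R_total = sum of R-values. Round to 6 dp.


R_total = 3.91 + 0.26 + 1.37 = 5.54
U = 1/5.54 = 0.180505

0.180505


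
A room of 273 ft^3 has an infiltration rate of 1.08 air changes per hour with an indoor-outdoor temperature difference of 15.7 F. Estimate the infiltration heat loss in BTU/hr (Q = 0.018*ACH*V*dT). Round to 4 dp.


Q = 0.018 * 1.08 * 273 * 15.7 = 83.3218 BTU/hr

83.3218 BTU/hr


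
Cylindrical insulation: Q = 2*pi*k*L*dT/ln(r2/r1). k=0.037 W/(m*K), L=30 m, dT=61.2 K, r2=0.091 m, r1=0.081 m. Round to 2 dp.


Q = 2*pi*0.037*30*61.2/ln(0.091/0.081) = 3666.59 W

3666.59 W


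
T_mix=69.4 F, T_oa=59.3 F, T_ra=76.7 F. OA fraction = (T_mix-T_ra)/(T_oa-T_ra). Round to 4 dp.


frac = (69.4 - 76.7) / (59.3 - 76.7) = 0.4195

0.4195


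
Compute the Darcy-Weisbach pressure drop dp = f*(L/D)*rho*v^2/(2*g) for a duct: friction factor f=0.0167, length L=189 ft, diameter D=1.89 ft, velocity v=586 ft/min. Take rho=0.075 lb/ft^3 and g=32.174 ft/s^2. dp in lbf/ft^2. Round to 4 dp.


v_fps = 586/60 = 9.7667 ft/s
dp = 0.0167*(189/1.89)*0.075*9.7667^2/(2*32.174) = 0.1857 lbf/ft^2

0.1857 lbf/ft^2


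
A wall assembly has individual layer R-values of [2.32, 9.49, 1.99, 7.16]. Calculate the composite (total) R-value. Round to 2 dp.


R_total = 2.32 + 9.49 + 1.99 + 7.16 = 20.96

20.96


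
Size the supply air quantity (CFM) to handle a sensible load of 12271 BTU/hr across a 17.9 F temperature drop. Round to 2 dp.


CFM = 12271 / (1.08 * 17.9) = 634.75

634.75 CFM


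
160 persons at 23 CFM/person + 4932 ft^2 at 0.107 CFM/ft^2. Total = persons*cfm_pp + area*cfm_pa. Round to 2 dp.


Total = 160*23 + 4932*0.107 = 4207.72 CFM

4207.72 CFM


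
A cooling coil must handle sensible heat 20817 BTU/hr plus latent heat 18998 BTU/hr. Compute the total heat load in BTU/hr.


Qt = 20817 + 18998 = 39815 BTU/hr

39815 BTU/hr


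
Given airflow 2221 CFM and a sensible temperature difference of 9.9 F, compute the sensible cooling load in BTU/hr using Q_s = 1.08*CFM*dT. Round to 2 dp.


Q = 1.08 * 2221 * 9.9 = 23746.93 BTU/hr

23746.93 BTU/hr


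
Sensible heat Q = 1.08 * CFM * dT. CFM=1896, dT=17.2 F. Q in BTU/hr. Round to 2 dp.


Q = 1.08 * 1896 * 17.2 = 35220.10 BTU/hr

35220.10 BTU/hr


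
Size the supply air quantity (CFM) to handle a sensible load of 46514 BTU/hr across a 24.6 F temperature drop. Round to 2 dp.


CFM = 46514 / (1.08 * 24.6) = 1750.75

1750.75 CFM


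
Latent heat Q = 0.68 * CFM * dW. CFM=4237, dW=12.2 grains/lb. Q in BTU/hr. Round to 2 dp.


Q = 0.68 * 4237 * 12.2 = 35150.15 BTU/hr

35150.15 BTU/hr


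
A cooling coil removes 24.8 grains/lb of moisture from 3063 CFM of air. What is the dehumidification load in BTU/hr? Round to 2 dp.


Q = 0.68 * 3063 * 24.8 = 51654.43 BTU/hr

51654.43 BTU/hr


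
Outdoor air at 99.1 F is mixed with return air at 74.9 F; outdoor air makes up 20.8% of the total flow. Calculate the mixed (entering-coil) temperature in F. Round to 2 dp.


T_mix = 74.9 + (20.8/100)*(99.1-74.9) = 79.93 F

79.93 F


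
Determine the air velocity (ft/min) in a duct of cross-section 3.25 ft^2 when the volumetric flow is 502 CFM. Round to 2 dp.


V = 502 / 3.25 = 154.46 ft/min

154.46 ft/min


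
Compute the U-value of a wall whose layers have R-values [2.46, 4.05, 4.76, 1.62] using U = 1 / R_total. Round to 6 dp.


R_total = 2.46 + 4.05 + 4.76 + 1.62 = 12.89
U = 1/12.89 = 0.077580

0.077580


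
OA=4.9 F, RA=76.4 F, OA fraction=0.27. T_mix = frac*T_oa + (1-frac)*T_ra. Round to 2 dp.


T_mix = 0.27*4.9 + 0.73*76.4 = 57.10 F

57.10 F


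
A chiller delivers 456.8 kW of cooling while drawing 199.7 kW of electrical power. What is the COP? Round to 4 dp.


COP = 456.8 / 199.7 = 2.2874

2.2874


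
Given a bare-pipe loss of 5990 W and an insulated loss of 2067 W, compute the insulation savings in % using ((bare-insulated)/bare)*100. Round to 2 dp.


Savings = ((5990-2067)/5990)*100 = 65.49 %

65.49 %


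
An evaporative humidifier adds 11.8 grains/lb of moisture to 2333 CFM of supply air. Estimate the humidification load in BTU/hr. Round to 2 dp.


Q = 0.68 * 2333 * 11.8 = 18719.99 BTU/hr

18719.99 BTU/hr


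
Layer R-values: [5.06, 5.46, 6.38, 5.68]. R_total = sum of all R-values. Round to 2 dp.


R_total = 5.06 + 5.46 + 6.38 + 5.68 = 22.58

22.58


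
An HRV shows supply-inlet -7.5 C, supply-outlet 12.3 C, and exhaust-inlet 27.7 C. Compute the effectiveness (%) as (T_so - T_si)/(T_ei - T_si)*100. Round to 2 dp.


eff = (12.3-(-7.5))/(27.7-(-7.5))*100 = 56.25 %

56.25 %


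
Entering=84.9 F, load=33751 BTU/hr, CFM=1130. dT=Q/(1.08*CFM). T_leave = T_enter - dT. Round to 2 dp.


dT = 33751/(1.08*1130) = 27.6557
T_leave = 84.9 - 27.6557 = 57.24 F

57.24 F


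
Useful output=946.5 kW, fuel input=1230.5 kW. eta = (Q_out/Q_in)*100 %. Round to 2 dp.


eta = (946.5/1230.5)*100 = 76.92 %

76.92 %


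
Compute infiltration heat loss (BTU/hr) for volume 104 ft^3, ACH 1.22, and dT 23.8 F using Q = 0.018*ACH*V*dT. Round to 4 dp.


Q = 0.018 * 1.22 * 104 * 23.8 = 54.3554 BTU/hr

54.3554 BTU/hr


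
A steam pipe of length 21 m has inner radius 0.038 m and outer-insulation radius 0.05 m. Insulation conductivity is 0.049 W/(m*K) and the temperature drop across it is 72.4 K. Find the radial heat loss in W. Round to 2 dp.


Q = 2*pi*0.049*21*72.4/ln(0.05/0.038) = 1705.66 W

1705.66 W


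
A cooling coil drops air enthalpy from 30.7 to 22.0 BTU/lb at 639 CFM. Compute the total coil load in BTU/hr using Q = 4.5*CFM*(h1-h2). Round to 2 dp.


Q = 4.5 * 639 * (30.7 - 22.0) = 25016.85 BTU/hr

25016.85 BTU/hr


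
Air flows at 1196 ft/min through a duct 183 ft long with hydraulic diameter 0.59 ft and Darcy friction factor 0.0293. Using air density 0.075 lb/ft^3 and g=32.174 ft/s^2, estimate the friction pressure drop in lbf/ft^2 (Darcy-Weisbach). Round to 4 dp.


v_fps = 1196/60 = 19.9333 ft/s
dp = 0.0293*(183/0.59)*0.075*19.9333^2/(2*32.174) = 4.2087 lbf/ft^2

4.2087 lbf/ft^2


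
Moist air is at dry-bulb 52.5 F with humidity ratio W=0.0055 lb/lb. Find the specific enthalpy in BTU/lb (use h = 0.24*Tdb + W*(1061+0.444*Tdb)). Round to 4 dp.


h = 0.24*52.5 + 0.0055*(1061+0.444*52.5) = 18.5637 BTU/lb

18.5637 BTU/lb


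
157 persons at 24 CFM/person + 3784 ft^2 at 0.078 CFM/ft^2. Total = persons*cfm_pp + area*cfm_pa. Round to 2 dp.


Total = 157*24 + 3784*0.078 = 4063.15 CFM

4063.15 CFM


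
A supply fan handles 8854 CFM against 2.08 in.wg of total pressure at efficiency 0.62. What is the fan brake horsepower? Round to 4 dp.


BHP = 8854 * 2.08 / (6356 * 0.62) = 4.6733 hp

4.6733 hp


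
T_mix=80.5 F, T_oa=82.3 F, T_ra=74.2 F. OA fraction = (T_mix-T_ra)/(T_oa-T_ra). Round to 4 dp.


frac = (80.5 - 74.2) / (82.3 - 74.2) = 0.7778

0.7778


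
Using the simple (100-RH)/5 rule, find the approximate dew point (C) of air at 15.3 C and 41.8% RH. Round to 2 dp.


Td = 15.3 - (100-41.8)/5 = 3.66 C

3.66 C


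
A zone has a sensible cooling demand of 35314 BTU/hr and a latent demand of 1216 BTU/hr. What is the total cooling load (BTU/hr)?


Qt = 35314 + 1216 = 36530 BTU/hr

36530 BTU/hr


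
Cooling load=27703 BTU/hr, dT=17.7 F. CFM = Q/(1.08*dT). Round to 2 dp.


CFM = 27703 / (1.08 * 17.7) = 1449.20

1449.20 CFM


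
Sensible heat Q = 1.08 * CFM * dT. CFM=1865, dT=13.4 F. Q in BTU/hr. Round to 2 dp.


Q = 1.08 * 1865 * 13.4 = 26990.28 BTU/hr

26990.28 BTU/hr


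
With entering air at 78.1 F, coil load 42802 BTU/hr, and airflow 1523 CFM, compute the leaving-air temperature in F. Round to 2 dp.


dT = 42802/(1.08*1523) = 26.0220
T_leave = 78.1 - 26.0220 = 52.08 F

52.08 F


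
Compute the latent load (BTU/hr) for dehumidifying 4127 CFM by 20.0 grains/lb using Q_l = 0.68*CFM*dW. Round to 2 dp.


Q = 0.68 * 4127 * 20.0 = 56127.20 BTU/hr

56127.20 BTU/hr


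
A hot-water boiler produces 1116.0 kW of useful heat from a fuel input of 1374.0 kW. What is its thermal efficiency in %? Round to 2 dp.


eta = (1116.0/1374.0)*100 = 81.22 %

81.22 %


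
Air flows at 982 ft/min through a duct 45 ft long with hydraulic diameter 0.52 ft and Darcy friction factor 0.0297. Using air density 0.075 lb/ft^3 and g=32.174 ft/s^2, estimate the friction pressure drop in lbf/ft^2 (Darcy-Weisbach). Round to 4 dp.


v_fps = 982/60 = 16.3667 ft/s
dp = 0.0297*(45/0.52)*0.075*16.3667^2/(2*32.174) = 0.8024 lbf/ft^2

0.8024 lbf/ft^2


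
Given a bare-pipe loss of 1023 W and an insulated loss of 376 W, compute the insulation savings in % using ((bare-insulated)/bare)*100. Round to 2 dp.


Savings = ((1023-376)/1023)*100 = 63.25 %

63.25 %


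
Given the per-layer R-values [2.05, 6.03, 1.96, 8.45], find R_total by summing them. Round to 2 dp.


R_total = 2.05 + 6.03 + 1.96 + 8.45 = 18.49

18.49


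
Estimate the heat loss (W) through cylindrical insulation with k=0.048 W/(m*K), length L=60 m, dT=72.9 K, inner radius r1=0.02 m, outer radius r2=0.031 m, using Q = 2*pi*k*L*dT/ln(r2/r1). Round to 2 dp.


Q = 2*pi*0.048*60*72.9/ln(0.031/0.02) = 3010.05 W

3010.05 W


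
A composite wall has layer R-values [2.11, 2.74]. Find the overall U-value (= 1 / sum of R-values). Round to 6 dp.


R_total = 2.11 + 2.74 = 4.85
U = 1/4.85 = 0.206186

0.206186


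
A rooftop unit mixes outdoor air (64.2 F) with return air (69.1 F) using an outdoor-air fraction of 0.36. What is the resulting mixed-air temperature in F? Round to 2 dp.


T_mix = 0.36*64.2 + 0.64*69.1 = 67.34 F

67.34 F


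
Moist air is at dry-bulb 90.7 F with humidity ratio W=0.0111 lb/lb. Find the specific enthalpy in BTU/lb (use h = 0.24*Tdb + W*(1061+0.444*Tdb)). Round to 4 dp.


h = 0.24*90.7 + 0.0111*(1061+0.444*90.7) = 33.9921 BTU/lb

33.9921 BTU/lb


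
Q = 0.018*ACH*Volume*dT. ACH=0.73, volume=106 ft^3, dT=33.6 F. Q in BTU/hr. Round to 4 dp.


Q = 0.018 * 0.73 * 106 * 33.6 = 46.7994 BTU/hr

46.7994 BTU/hr


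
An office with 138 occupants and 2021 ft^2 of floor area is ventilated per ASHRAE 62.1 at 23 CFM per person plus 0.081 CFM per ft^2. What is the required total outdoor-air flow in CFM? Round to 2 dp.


Total = 138*23 + 2021*0.081 = 3337.70 CFM

3337.70 CFM


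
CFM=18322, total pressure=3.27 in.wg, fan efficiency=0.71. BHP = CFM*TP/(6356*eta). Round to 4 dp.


BHP = 18322 * 3.27 / (6356 * 0.71) = 13.2763 hp

13.2763 hp


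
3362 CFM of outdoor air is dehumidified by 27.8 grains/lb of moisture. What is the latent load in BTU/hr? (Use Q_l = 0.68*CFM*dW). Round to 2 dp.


Q = 0.68 * 3362 * 27.8 = 63555.25 BTU/hr

63555.25 BTU/hr


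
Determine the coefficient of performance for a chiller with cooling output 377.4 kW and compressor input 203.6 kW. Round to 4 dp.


COP = 377.4 / 203.6 = 1.8536

1.8536


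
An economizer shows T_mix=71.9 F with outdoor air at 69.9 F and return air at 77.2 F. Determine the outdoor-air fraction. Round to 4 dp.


frac = (71.9 - 77.2) / (69.9 - 77.2) = 0.7260

0.7260


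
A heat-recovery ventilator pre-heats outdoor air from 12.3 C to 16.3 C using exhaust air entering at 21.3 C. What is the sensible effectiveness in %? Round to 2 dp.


eff = (16.3-12.3)/(21.3-12.3)*100 = 44.44 %

44.44 %


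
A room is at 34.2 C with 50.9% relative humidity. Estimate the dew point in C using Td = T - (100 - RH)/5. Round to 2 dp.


Td = 34.2 - (100-50.9)/5 = 24.38 C

24.38 C


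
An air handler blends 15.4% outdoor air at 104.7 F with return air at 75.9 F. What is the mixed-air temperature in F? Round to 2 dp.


T_mix = 75.9 + (15.4/100)*(104.7-75.9) = 80.34 F

80.34 F


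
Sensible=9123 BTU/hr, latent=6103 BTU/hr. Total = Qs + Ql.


Qt = 9123 + 6103 = 15226 BTU/hr

15226 BTU/hr


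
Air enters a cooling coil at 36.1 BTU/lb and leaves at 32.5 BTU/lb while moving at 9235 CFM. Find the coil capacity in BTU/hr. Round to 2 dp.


Q = 4.5 * 9235 * (36.1 - 32.5) = 149607.00 BTU/hr

149607.00 BTU/hr


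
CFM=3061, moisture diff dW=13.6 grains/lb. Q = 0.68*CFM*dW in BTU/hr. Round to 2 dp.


Q = 0.68 * 3061 * 13.6 = 28308.13 BTU/hr

28308.13 BTU/hr


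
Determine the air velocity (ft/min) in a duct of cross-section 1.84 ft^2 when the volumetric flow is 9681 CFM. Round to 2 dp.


V = 9681 / 1.84 = 5261.41 ft/min

5261.41 ft/min


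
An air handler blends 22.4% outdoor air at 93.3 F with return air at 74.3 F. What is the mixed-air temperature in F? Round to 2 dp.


T_mix = 74.3 + (22.4/100)*(93.3-74.3) = 78.56 F

78.56 F


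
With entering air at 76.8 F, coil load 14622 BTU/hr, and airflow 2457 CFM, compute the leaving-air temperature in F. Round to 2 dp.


dT = 14622/(1.08*2457) = 5.5103
T_leave = 76.8 - 5.5103 = 71.29 F

71.29 F


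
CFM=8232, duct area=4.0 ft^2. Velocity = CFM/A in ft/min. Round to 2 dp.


V = 8232 / 4.0 = 2058.00 ft/min

2058.00 ft/min


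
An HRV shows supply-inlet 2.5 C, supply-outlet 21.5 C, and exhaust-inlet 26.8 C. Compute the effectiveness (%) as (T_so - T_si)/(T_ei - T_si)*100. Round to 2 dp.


eff = (21.5-2.5)/(26.8-2.5)*100 = 78.19 %

78.19 %


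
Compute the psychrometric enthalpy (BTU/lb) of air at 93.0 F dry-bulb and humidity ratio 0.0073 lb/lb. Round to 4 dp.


h = 0.24*93.0 + 0.0073*(1061+0.444*93.0) = 30.3667 BTU/lb

30.3667 BTU/lb


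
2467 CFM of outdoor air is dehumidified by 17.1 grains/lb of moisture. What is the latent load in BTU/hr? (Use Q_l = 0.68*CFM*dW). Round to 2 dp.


Q = 0.68 * 2467 * 17.1 = 28686.28 BTU/hr

28686.28 BTU/hr


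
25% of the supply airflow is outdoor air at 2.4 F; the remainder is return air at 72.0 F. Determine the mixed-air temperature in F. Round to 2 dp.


T_mix = 0.25*2.4 + 0.75*72.0 = 54.60 F

54.60 F


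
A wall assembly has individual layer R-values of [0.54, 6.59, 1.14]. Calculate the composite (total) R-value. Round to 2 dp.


R_total = 0.54 + 6.59 + 1.14 = 8.27

8.27


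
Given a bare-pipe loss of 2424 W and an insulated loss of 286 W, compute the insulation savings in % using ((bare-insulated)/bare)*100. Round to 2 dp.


Savings = ((2424-286)/2424)*100 = 88.20 %

88.20 %


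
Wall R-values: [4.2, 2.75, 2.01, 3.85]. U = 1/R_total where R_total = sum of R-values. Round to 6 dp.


R_total = 4.2 + 2.75 + 2.01 + 3.85 = 12.81
U = 1/12.81 = 0.078064

0.078064


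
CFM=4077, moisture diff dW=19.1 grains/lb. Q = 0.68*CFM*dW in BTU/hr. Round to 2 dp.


Q = 0.68 * 4077 * 19.1 = 52952.08 BTU/hr

52952.08 BTU/hr


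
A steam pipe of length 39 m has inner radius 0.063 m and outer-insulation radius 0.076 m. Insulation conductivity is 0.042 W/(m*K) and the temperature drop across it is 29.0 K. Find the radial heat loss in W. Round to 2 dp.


Q = 2*pi*0.042*39*29.0/ln(0.076/0.063) = 1590.97 W

1590.97 W


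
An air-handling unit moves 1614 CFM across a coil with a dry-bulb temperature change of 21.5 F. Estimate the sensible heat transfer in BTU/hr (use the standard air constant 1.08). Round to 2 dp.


Q = 1.08 * 1614 * 21.5 = 37477.08 BTU/hr

37477.08 BTU/hr


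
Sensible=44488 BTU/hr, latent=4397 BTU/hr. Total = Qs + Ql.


Qt = 44488 + 4397 = 48885 BTU/hr

48885 BTU/hr


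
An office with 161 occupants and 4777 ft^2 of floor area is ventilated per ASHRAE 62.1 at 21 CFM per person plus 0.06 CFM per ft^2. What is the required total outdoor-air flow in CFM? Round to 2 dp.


Total = 161*21 + 4777*0.06 = 3667.62 CFM

3667.62 CFM


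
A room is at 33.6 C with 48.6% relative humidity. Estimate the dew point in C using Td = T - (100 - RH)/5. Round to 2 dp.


Td = 33.6 - (100-48.6)/5 = 23.32 C

23.32 C


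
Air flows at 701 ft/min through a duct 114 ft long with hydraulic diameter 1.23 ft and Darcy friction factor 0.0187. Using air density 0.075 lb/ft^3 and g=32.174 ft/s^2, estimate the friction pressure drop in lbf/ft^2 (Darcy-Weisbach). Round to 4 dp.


v_fps = 701/60 = 11.6833 ft/s
dp = 0.0187*(114/1.23)*0.075*11.6833^2/(2*32.174) = 0.2757 lbf/ft^2

0.2757 lbf/ft^2


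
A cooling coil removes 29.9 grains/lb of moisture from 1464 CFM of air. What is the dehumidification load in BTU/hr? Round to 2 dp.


Q = 0.68 * 1464 * 29.9 = 29766.05 BTU/hr

29766.05 BTU/hr


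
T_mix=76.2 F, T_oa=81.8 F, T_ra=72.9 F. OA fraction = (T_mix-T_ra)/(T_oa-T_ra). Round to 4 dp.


frac = (76.2 - 72.9) / (81.8 - 72.9) = 0.3708

0.3708


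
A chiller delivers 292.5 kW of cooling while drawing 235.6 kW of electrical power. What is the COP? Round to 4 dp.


COP = 292.5 / 235.6 = 1.2415

1.2415


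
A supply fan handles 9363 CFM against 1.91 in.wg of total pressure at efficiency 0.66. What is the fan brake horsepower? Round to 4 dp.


BHP = 9363 * 1.91 / (6356 * 0.66) = 4.2631 hp

4.2631 hp


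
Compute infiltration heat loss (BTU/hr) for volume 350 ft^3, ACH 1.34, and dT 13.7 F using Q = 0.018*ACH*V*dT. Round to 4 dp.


Q = 0.018 * 1.34 * 350 * 13.7 = 115.6554 BTU/hr

115.6554 BTU/hr


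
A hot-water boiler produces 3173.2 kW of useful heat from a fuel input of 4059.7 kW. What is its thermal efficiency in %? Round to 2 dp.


eta = (3173.2/4059.7)*100 = 78.16 %

78.16 %


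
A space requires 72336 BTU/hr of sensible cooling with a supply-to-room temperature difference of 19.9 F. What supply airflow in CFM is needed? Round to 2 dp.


CFM = 72336 / (1.08 * 19.9) = 3365.72

3365.72 CFM


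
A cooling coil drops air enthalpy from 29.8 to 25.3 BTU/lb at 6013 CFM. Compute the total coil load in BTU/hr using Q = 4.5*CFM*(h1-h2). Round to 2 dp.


Q = 4.5 * 6013 * (29.8 - 25.3) = 121763.25 BTU/hr

121763.25 BTU/hr


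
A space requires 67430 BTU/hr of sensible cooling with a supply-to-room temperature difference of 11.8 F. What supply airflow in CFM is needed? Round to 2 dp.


CFM = 67430 / (1.08 * 11.8) = 5291.12

5291.12 CFM


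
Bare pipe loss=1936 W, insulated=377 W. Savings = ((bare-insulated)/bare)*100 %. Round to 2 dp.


Savings = ((1936-377)/1936)*100 = 80.53 %

80.53 %


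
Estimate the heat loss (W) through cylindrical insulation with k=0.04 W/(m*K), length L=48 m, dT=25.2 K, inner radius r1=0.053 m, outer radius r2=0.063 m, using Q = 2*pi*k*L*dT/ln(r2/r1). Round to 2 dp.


Q = 2*pi*0.04*48*25.2/ln(0.063/0.053) = 1758.86 W

1758.86 W


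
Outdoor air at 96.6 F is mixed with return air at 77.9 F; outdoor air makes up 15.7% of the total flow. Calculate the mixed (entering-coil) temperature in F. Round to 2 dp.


T_mix = 77.9 + (15.7/100)*(96.6-77.9) = 80.84 F

80.84 F


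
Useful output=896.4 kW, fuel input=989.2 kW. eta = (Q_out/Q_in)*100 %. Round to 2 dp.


eta = (896.4/989.2)*100 = 90.62 %

90.62 %


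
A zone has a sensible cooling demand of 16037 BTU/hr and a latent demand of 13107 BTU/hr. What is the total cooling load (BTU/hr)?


Qt = 16037 + 13107 = 29144 BTU/hr

29144 BTU/hr


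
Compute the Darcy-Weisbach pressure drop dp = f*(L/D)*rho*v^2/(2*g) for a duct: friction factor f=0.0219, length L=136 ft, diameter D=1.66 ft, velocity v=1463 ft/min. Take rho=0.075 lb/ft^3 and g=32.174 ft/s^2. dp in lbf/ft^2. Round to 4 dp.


v_fps = 1463/60 = 24.3833 ft/s
dp = 0.0219*(136/1.66)*0.075*24.3833^2/(2*32.174) = 1.2433 lbf/ft^2

1.2433 lbf/ft^2


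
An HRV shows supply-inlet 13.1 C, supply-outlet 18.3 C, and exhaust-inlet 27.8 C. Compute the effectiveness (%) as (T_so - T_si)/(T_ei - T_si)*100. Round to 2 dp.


eff = (18.3-13.1)/(27.8-13.1)*100 = 35.37 %

35.37 %


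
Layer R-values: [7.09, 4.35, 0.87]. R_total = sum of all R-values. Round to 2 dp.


R_total = 7.09 + 4.35 + 0.87 = 12.31

12.31


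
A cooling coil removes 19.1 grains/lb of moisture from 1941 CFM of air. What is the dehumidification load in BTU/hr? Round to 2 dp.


Q = 0.68 * 1941 * 19.1 = 25209.71 BTU/hr

25209.71 BTU/hr


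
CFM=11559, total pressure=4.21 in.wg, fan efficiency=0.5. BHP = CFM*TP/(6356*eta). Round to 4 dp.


BHP = 11559 * 4.21 / (6356 * 0.5) = 15.3126 hp

15.3126 hp


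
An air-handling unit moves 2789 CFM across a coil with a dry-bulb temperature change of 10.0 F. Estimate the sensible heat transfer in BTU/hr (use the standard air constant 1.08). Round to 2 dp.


Q = 1.08 * 2789 * 10.0 = 30121.20 BTU/hr

30121.20 BTU/hr


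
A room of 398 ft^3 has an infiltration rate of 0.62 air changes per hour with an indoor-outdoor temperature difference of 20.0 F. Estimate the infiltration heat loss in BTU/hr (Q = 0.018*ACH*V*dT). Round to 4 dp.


Q = 0.018 * 0.62 * 398 * 20.0 = 88.8336 BTU/hr

88.8336 BTU/hr


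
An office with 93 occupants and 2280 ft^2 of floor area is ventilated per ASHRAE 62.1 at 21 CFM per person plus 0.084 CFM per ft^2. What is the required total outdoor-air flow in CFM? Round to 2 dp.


Total = 93*21 + 2280*0.084 = 2144.52 CFM

2144.52 CFM


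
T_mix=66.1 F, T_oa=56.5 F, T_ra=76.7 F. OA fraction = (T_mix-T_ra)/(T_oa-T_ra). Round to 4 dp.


frac = (66.1 - 76.7) / (56.5 - 76.7) = 0.5248

0.5248


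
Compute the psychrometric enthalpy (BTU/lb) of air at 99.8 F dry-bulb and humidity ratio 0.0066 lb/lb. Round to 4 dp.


h = 0.24*99.8 + 0.0066*(1061+0.444*99.8) = 31.2471 BTU/lb

31.2471 BTU/lb


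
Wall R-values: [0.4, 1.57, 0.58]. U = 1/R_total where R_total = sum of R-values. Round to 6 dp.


R_total = 0.4 + 1.57 + 0.58 = 2.55
U = 1/2.55 = 0.392157

0.392157


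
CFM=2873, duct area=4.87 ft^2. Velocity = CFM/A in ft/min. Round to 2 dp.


V = 2873 / 4.87 = 589.94 ft/min

589.94 ft/min


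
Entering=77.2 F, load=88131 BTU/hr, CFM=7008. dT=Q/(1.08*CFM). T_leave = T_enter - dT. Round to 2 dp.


dT = 88131/(1.08*7008) = 11.6442
T_leave = 77.2 - 11.6442 = 65.56 F

65.56 F


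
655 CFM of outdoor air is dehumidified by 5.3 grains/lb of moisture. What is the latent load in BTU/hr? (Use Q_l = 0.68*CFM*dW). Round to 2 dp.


Q = 0.68 * 655 * 5.3 = 2360.62 BTU/hr

2360.62 BTU/hr


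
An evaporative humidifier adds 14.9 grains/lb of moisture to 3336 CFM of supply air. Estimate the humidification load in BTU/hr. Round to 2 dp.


Q = 0.68 * 3336 * 14.9 = 33800.35 BTU/hr

33800.35 BTU/hr


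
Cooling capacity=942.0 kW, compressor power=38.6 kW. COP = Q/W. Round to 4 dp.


COP = 942.0 / 38.6 = 24.4041

24.4041


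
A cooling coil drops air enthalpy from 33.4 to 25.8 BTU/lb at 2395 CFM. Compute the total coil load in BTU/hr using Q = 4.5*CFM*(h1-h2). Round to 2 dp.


Q = 4.5 * 2395 * (33.4 - 25.8) = 81909.00 BTU/hr

81909.00 BTU/hr


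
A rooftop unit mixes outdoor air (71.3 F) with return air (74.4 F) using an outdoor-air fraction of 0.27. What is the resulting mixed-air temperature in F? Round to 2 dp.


T_mix = 0.27*71.3 + 0.73*74.4 = 73.56 F

73.56 F


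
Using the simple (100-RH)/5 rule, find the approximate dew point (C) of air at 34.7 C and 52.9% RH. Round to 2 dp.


Td = 34.7 - (100-52.9)/5 = 25.28 C

25.28 C


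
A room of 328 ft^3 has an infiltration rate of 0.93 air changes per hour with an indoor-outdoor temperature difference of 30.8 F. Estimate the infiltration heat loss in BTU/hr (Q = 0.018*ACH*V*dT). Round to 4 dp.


Q = 0.018 * 0.93 * 328 * 30.8 = 169.1142 BTU/hr

169.1142 BTU/hr


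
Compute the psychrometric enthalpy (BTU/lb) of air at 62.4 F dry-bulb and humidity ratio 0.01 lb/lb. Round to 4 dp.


h = 0.24*62.4 + 0.01*(1061+0.444*62.4) = 25.8631 BTU/lb

25.8631 BTU/lb


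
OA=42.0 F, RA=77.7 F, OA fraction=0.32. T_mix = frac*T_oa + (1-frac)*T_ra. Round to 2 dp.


T_mix = 0.32*42.0 + 0.68*77.7 = 66.28 F

66.28 F


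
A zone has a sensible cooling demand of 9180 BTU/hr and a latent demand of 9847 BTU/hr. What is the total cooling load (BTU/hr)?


Qt = 9180 + 9847 = 19027 BTU/hr

19027 BTU/hr


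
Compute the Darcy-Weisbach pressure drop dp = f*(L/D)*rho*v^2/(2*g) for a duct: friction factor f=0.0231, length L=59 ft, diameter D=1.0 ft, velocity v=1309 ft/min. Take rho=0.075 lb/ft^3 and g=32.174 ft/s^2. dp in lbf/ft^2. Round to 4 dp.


v_fps = 1309/60 = 21.8167 ft/s
dp = 0.0231*(59/1.0)*0.075*21.8167^2/(2*32.174) = 0.7561 lbf/ft^2

0.7561 lbf/ft^2


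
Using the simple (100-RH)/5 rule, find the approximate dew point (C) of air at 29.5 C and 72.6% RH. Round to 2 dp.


Td = 29.5 - (100-72.6)/5 = 24.02 C

24.02 C


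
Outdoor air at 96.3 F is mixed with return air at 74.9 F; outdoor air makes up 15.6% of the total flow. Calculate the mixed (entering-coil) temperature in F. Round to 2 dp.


T_mix = 74.9 + (15.6/100)*(96.3-74.9) = 78.24 F

78.24 F


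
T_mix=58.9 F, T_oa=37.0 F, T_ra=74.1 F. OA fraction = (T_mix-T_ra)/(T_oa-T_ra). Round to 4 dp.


frac = (58.9 - 74.1) / (37.0 - 74.1) = 0.4097

0.4097


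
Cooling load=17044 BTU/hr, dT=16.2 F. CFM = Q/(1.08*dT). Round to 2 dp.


CFM = 17044 / (1.08 * 16.2) = 974.17

974.17 CFM


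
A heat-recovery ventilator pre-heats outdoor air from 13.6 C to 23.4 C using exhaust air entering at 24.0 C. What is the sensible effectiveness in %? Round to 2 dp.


eff = (23.4-13.6)/(24.0-13.6)*100 = 94.23 %

94.23 %


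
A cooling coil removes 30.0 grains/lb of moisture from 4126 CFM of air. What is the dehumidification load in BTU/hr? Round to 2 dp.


Q = 0.68 * 4126 * 30.0 = 84170.40 BTU/hr

84170.40 BTU/hr


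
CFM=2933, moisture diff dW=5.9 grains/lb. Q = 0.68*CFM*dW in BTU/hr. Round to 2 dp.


Q = 0.68 * 2933 * 5.9 = 11767.20 BTU/hr

11767.20 BTU/hr


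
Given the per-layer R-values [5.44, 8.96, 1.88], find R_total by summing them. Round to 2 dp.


R_total = 5.44 + 8.96 + 1.88 = 16.28

16.28


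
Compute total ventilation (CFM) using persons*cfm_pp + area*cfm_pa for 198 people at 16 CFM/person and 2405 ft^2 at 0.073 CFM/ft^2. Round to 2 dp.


Total = 198*16 + 2405*0.073 = 3343.57 CFM

3343.57 CFM


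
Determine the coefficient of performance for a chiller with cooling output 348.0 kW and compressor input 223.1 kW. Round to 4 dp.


COP = 348.0 / 223.1 = 1.5598

1.5598


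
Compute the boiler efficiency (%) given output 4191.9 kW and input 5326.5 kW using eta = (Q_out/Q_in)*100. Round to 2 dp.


eta = (4191.9/5326.5)*100 = 78.70 %

78.70 %


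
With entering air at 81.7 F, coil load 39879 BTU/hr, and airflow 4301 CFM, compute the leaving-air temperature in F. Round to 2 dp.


dT = 39879/(1.08*4301) = 8.5852
T_leave = 81.7 - 8.5852 = 73.11 F

73.11 F


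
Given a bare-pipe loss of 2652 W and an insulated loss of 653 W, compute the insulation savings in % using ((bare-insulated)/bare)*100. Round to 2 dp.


Savings = ((2652-653)/2652)*100 = 75.38 %

75.38 %


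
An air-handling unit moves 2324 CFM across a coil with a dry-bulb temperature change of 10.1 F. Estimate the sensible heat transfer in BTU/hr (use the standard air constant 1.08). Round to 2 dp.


Q = 1.08 * 2324 * 10.1 = 25350.19 BTU/hr

25350.19 BTU/hr


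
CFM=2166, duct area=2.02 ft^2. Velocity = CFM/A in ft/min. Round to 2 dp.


V = 2166 / 2.02 = 1072.28 ft/min

1072.28 ft/min


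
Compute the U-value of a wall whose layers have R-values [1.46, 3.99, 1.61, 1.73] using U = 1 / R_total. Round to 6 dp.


R_total = 1.46 + 3.99 + 1.61 + 1.73 = 8.79
U = 1/8.79 = 0.113766

0.113766


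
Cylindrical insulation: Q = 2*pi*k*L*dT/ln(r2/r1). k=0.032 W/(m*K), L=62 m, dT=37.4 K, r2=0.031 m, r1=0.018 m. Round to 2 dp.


Q = 2*pi*0.032*62*37.4/ln(0.031/0.018) = 857.63 W

857.63 W


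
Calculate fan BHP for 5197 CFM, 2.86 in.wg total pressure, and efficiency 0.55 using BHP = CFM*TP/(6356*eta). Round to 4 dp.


BHP = 5197 * 2.86 / (6356 * 0.55) = 4.2518 hp

4.2518 hp


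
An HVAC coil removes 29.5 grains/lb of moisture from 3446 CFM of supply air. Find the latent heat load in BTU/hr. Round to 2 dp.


Q = 0.68 * 3446 * 29.5 = 69126.76 BTU/hr

69126.76 BTU/hr


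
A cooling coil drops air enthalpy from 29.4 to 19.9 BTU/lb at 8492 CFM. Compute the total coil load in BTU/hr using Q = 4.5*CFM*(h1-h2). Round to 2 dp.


Q = 4.5 * 8492 * (29.4 - 19.9) = 363033.00 BTU/hr

363033.00 BTU/hr


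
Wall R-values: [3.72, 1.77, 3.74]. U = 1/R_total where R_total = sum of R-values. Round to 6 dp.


R_total = 3.72 + 1.77 + 3.74 = 9.23
U = 1/9.23 = 0.108342

0.108342


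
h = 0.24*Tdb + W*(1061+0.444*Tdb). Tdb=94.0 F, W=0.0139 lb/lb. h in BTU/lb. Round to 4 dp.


h = 0.24*94.0 + 0.0139*(1061+0.444*94.0) = 37.8880 BTU/lb

37.8880 BTU/lb


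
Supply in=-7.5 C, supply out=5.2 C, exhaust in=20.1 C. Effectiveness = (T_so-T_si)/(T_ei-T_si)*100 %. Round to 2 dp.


eff = (5.2-(-7.5))/(20.1-(-7.5))*100 = 46.01 %

46.01 %


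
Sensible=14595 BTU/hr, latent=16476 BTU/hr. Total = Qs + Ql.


Qt = 14595 + 16476 = 31071 BTU/hr

31071 BTU/hr


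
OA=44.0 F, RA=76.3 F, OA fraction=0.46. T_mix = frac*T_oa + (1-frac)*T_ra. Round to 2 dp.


T_mix = 0.46*44.0 + 0.54*76.3 = 61.44 F

61.44 F
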